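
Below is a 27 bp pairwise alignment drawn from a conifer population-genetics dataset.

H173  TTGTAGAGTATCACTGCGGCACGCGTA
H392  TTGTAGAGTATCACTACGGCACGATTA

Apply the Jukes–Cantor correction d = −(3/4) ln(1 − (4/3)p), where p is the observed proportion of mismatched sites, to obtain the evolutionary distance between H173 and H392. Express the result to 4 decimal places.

0.1203

The sequences differ at positions 16 (G/A), 24 (C/A), 25 (G/T).
p = 3/27 = 0.111111.
d = −0.75 · ln(1 − (4/3)·0.111111) = −0.75 · ln(0.851852) = −0.75 · (-0.160342) = 0.1203.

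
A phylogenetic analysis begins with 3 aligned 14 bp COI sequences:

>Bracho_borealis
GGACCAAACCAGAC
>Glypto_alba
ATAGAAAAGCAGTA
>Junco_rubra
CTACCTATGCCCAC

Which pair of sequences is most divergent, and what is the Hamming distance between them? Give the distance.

Pairwise Hamming distances:
  Bracho_borealis vs Glypto_alba: 7
  Bracho_borealis vs Junco_rubra: 7
  Glypto_alba vs Junco_rubra: 9
The largest is 9, between Glypto_alba and Junco_rubra.

9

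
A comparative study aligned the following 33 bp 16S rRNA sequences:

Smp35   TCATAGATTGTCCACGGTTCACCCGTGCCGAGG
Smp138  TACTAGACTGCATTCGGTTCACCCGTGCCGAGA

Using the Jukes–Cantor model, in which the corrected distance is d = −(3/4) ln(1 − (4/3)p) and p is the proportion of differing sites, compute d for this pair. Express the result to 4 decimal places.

Mismatches occur at site 2 (C→A), site 3 (A→C), site 8 (T→C), site 11 (T→C), site 12 (C→A), site 13 (C→T), site 14 (A→T), site 33 (G→A).
p = 8/33 = 0.242424.
d = −0.75 · ln(1 − (4/3)·0.242424) = −0.75 · ln(0.676768) = −0.75 · (-0.390427) = 0.2928.

0.2928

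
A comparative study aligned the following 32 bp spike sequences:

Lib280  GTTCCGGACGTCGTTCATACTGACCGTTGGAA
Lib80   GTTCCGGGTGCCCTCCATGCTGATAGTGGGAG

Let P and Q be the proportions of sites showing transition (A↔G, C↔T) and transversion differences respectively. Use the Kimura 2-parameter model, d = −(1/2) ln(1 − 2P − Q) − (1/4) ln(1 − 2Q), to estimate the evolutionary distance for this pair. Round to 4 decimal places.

0.4308

Differing sites — 8:A/G (Ti); 9:C/T (Ti); 11:T/C (Ti); 13:G/C (Tv); 15:T/C (Ti); 19:A/G (Ti); 24:C/T (Ti); 25:C/A (Tv); 28:T/G (Tv); 32:A/G (Ti).
Of the 10 differences, 7 transitions and 3 transversions over 32 sites: P = 7/32 = 0.218750, Q = 3/32 = 0.093750.
d = −0.5·ln(0.468750) − 0.25·ln(0.812500) = −0.5·(-0.757686) − 0.25·(-0.207639) = 0.4308.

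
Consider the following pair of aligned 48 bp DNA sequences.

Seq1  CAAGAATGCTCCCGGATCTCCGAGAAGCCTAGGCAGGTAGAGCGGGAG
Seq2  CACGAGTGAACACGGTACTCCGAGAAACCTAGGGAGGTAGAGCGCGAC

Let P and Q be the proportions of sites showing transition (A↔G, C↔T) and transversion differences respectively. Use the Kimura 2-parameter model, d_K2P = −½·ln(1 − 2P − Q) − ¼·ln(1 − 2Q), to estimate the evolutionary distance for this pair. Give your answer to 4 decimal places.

0.2754

Differing sites — 3:A/C (Tv); 6:A/G (Ti); 9:C/A (Tv); 10:T/A (Tv); 12:C/A (Tv); 16:A/T (Tv); 17:T/A (Tv); 27:G/A (Ti); 34:C/G (Tv); 45:G/C (Tv); 48:G/C (Tv).
Of the 11 differences, 2 transitions and 9 transversions over 48 sites: P = 2/48 = 0.041667, Q = 9/48 = 0.187500.
d = −0.5·ln(0.729166) − 0.25·ln(0.625000) = −0.5·(-0.315854) − 0.25·(-0.470004) = 0.2754.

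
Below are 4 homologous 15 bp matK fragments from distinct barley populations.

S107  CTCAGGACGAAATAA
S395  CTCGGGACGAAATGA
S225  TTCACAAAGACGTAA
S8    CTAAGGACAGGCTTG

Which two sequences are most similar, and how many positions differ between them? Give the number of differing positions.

Pairwise Hamming distances:
  S107 vs S395: 2
  S107 vs S225: 6
  S107 vs S8: 7
  S395 vs S225: 8
  S395 vs S8: 8
  S225 vs S8: 11
The smallest is 2, between S107 and S395.

2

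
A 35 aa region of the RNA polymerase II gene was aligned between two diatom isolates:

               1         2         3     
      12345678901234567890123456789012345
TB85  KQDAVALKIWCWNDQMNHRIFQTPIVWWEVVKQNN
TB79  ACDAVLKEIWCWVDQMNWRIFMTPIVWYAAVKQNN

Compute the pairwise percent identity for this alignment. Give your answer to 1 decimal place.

Mismatches occur at site 1 (K↔A), site 2 (Q↔C), site 6 (A↔L), site 7 (L↔K), site 8 (K↔E), site 13 (N↔V), site 18 (H↔W), site 22 (Q↔M), site 28 (W↔Y), site 29 (E↔A), site 30 (V↔A).
24 of the 35 sites match, so the percent identity is 24/35 × 100 = 68.6%.

68.6%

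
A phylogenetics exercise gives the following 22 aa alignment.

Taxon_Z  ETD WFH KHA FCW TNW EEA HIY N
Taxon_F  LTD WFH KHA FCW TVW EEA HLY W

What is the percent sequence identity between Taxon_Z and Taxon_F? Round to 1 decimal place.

The sequences differ at positions 1 (E/L), 14 (N/V), 20 (I/L), 22 (N/W).
18 of the 22 sites match, so the percent identity is 18/22 × 100 = 81.8%.

81.8%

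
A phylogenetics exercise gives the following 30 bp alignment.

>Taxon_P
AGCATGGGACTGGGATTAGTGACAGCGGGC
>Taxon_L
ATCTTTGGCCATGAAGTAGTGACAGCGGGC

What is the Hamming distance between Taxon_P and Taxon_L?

Mismatches occur at site 2 (G↔T), site 4 (A↔T), site 6 (G↔T), site 9 (A↔C), site 11 (T↔A), site 12 (G↔T), site 14 (G↔A), site 16 (T↔G).
That gives 8 mismatches out of 30 aligned sites, so the Hamming distance is 8.

8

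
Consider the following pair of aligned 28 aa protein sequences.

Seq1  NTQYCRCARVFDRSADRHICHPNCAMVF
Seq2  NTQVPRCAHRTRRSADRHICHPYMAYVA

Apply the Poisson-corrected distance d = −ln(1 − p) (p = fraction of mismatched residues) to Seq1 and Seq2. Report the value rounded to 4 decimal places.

0.4418

Mismatches occur at site 4 (Y→V), site 5 (C→P), site 9 (R→H), site 10 (V→R), site 11 (F→T), site 12 (D→R), site 23 (N→Y), site 24 (C→M), site 26 (M→Y), site 28 (F→A).
p = 10/28 = 0.357143.
d = −ln(1 − 0.357143) = −ln(0.642857) = 0.4418.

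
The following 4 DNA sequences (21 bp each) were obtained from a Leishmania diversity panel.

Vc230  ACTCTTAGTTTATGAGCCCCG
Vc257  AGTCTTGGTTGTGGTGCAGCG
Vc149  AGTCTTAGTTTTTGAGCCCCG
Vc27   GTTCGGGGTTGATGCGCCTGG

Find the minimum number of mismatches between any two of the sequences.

Pairwise Hamming distances:
  Vc230 vs Vc257: 8
  Vc230 vs Vc149: 2
  Vc230 vs Vc27: 9
  Vc257 vs Vc149: 6
  Vc257 vs Vc27: 10
  Vc149 vs Vc27: 10
The smallest is 2, between Vc230 and Vc149.

2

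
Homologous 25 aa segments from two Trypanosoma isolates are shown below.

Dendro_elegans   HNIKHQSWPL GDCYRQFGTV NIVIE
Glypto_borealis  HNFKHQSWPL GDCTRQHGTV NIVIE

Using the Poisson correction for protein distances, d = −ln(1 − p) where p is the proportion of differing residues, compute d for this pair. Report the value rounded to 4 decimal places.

Differing sites — 3:I/F; 14:Y/T; 17:F/H.
p = 3/25 = 0.120000.
d = −ln(1 − 0.120000) = −ln(0.880000) = 0.1278.

0.1278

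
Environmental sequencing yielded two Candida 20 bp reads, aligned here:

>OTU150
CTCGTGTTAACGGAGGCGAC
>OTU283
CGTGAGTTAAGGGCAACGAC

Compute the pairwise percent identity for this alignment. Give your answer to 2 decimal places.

The sequences differ at positions 2 (T/G), 3 (C/T), 5 (T/A), 11 (C/G), 14 (A/C), 15 (G/A), 16 (G/A).
13 of the 20 sites match, so the percent identity is 13/20 × 100 = 65.00%.

65.00%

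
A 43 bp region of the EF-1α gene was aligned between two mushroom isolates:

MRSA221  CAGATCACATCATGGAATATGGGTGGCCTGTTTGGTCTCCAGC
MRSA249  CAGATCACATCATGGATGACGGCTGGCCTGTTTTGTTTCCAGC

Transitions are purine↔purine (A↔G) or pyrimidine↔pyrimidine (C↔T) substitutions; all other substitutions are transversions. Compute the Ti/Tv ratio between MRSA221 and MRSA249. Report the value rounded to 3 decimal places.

Differing sites — 17:A/T (Tv); 18:T/G (Tv); 20:T/C (Ti); 23:G/C (Tv); 34:G/T (Tv); 37:C/T (Ti).
Of the 6 differences, 2 transitions and 4 transversions, so Ti/Tv = 2/4 = 0.500.

0.500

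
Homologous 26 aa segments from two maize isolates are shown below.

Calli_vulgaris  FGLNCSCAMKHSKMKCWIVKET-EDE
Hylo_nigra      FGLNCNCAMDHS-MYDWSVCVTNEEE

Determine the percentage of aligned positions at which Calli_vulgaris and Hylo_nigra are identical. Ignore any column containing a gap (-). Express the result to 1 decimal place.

Excluding the 2 gap columns leaves 24 comparable sites.
Mismatches occur at site 6 (S↔N), site 10 (K↔D), site 15 (K↔Y), site 16 (C↔D), site 18 (I↔S), site 20 (K↔C), site 21 (E↔V), site 25 (D↔E).
16 of the 24 comparable sites match, so the percent identity is 16/24 × 100 = 66.7%.

66.7%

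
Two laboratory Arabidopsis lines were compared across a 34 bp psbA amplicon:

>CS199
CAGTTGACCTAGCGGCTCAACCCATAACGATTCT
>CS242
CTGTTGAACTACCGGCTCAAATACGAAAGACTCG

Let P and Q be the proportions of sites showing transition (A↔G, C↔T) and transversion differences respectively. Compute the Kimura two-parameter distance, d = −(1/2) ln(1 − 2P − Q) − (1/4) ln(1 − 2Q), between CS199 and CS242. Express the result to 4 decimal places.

0.4294

Mismatches occur at site 2 (A/T, transversion), site 8 (C/A, transversion), site 12 (G/C, transversion), site 21 (C/A, transversion), site 22 (C/T, transition), site 23 (C/A, transversion), site 24 (A/C, transversion), site 25 (T/G, transversion), site 28 (C/A, transversion), site 31 (T/C, transition), site 34 (T/G, transversion).
Of the 11 differences, 2 transitions and 9 transversions over 34 sites: P = 2/34 = 0.058824, Q = 9/34 = 0.264706.
d = −0.5·ln(0.617646) − 0.25·ln(0.470588) = −0.5·(-0.481840) − 0.25·(-0.753772) = 0.4294.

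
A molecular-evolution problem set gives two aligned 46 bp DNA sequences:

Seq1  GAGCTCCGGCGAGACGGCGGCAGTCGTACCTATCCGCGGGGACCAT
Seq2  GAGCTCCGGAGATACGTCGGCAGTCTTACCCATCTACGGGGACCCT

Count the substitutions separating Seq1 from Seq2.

Differing sites — 10:C/A; 13:G/T; 17:G/T; 26:G/T; 31:T/C; 35:C/T; 36:G/A; 45:A/C.
That gives 8 mismatches out of 46 aligned sites, so the Hamming distance is 8.

8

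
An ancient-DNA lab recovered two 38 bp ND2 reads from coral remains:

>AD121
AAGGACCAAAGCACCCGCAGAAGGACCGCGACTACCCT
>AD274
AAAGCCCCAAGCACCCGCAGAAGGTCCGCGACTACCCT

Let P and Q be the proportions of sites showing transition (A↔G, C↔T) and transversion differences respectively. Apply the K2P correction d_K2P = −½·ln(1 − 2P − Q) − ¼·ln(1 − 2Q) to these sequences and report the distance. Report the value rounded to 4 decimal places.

0.1135

Differing sites — 3:G/A (Ti); 5:A/C (Tv); 8:A/C (Tv); 25:A/T (Tv).
Of the 4 differences, 1 transition and 3 transversions over 38 sites: P = 1/38 = 0.026316, Q = 3/38 = 0.078947.
d = −0.5·ln(0.868421) − 0.25·ln(0.842106) = −0.5·(-0.141079) − 0.25·(-0.171849) = 0.1135.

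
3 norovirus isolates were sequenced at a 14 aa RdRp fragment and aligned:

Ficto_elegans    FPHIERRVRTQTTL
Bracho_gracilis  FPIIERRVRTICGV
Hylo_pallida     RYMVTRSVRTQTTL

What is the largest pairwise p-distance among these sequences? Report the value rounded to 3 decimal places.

0.714

Pairwise Hamming distances:
  Ficto_elegans vs Bracho_gracilis: 5
  Ficto_elegans vs Hylo_pallida: 6
  Bracho_gracilis vs Hylo_pallida: 10
The largest is 10 mismatches, between Bracho_gracilis and Hylo_pallida; p = 10/14 = 0.714.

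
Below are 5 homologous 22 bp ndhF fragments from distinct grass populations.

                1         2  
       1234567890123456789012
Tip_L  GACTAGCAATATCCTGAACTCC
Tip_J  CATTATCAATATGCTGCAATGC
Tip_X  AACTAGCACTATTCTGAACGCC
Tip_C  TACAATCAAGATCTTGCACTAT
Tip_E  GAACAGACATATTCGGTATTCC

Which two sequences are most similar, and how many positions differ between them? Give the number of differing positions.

Pairwise Hamming distances:
  Tip_L vs Tip_J: 7
  Tip_L vs Tip_X: 4
  Tip_L vs Tip_C: 8
  Tip_L vs Tip_E: 8
  Tip_J vs Tip_X: 9
  Tip_J vs Tip_C: 9
  Tip_J vs Tip_E: 11
  Tip_X vs Tip_C: 11
  Tip_X vs Tip_E: 10
  Tip_C vs Tip_E: 14
The smallest is 4, between Tip_L and Tip_X.

4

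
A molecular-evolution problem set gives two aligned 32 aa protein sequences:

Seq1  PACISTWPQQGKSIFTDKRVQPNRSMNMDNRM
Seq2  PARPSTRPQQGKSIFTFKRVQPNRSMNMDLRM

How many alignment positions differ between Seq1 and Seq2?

5

Mismatches occur at site 3 (C↔R), site 4 (I↔P), site 7 (W↔R), site 17 (D↔F), site 30 (N↔L).
That gives 5 mismatches out of 32 aligned sites, so the Hamming distance is 5.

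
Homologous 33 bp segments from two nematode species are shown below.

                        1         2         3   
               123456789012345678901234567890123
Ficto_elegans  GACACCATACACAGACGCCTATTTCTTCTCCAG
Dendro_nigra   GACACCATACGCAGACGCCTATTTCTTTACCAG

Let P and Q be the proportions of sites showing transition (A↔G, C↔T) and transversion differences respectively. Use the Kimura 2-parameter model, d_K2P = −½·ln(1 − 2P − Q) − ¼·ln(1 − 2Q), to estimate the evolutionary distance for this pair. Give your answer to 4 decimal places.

Differing sites — 11:A/G (Ti); 28:C/T (Ti); 29:T/A (Tv).
Of the 3 differences, 2 transitions and 1 transversion over 33 sites: P = 2/33 = 0.060606, Q = 1/33 = 0.030303.
d = −0.5·ln(0.848485) − 0.25·ln(0.939394) = −0.5·(-0.164303) − 0.25·(-0.062520) = 0.0978.

0.0978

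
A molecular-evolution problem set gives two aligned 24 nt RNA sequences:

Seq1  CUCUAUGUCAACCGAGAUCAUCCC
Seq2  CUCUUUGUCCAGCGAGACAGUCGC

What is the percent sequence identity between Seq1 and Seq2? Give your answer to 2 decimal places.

70.83%

Mismatches occur at site 5 (A/U), site 10 (A/C), site 12 (C/G), site 18 (U/C), site 19 (C/A), site 20 (A/G), site 23 (C/G).
17 of the 24 sites match, so the percent identity is 17/24 × 100 = 70.83%.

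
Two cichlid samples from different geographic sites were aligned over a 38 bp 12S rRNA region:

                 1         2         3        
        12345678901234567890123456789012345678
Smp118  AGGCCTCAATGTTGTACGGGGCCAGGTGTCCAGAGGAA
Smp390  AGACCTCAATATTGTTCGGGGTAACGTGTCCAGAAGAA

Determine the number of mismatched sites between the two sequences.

Mismatches occur at site 3 (G→A), site 11 (G→A), site 16 (A→T), site 22 (C→T), site 23 (C→A), site 25 (G→C), site 35 (G→A).
That gives 7 mismatches out of 38 aligned sites, so the Hamming distance is 7.

7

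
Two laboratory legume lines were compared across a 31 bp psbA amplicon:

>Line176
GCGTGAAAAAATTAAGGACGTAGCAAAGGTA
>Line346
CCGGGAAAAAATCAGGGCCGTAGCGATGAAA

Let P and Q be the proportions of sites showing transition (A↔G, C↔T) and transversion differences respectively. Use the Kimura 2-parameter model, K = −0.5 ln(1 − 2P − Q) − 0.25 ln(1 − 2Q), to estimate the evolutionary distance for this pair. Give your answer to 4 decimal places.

The sequences differ at positions 1 (G/C, transversion), 4 (T/G, transversion), 13 (T/C, transition), 15 (A/G, transition), 18 (A/C, transversion), 25 (A/G, transition), 27 (A/T, transversion), 29 (G/A, transition), 30 (T/A, transversion).
Of the 9 differences, 4 transitions and 5 transversions over 31 sites: P = 4/31 = 0.129032, Q = 5/31 = 0.161290.
d = −0.5·ln(0.580646) − 0.25·ln(0.677420) = −0.5·(-0.543614) − 0.25·(-0.389464) = 0.3692.

0.3692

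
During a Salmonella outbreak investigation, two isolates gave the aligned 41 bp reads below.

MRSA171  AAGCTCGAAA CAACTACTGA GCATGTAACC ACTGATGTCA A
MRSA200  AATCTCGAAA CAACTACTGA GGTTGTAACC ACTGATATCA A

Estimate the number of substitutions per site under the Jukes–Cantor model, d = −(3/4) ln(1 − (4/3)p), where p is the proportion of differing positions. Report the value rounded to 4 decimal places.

0.1045

Differing sites — 3:G/T; 22:C/G; 23:A/T; 37:G/A.
p = 4/41 = 0.097561.
d = −0.75 · ln(1 − (4/3)·0.097561) = −0.75 · ln(0.869919) = −0.75 · (-0.139355) = 0.1045.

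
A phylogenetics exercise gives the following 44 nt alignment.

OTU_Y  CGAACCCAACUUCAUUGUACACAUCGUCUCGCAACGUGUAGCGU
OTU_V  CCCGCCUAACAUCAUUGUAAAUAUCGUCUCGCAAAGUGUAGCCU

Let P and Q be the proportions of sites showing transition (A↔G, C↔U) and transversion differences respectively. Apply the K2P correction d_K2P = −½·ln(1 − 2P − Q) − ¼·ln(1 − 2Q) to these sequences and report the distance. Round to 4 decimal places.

0.2388

The sequences differ at positions 2 (G/C, transversion), 3 (A/C, transversion), 4 (A/G, transition), 7 (C/U, transition), 11 (U/A, transversion), 20 (C/A, transversion), 22 (C/U, transition), 35 (C/A, transversion), 43 (G/C, transversion).
Of the 9 differences, 3 transitions and 6 transversions over 44 sites: P = 3/44 = 0.068182, Q = 6/44 = 0.136364.
d = −0.5·ln(0.727272) − 0.25·ln(0.727272) = −0.5·(-0.318455) − 0.25·(-0.318455) = 0.2388.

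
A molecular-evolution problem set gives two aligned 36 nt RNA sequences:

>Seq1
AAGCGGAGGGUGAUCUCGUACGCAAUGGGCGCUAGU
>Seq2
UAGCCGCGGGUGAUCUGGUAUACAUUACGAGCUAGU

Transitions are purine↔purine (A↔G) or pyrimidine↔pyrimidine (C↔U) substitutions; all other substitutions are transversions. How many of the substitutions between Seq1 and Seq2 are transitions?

Differing sites — 1:A/U (Tv); 5:G/C (Tv); 7:A/C (Tv); 17:C/G (Tv); 21:C/U (Ti); 22:G/A (Ti); 25:A/U (Tv); 27:G/A (Ti); 28:G/C (Tv); 30:C/A (Tv).
Of the 10 differences, 3 transitions and 7 transversions, so the answer is 3.

3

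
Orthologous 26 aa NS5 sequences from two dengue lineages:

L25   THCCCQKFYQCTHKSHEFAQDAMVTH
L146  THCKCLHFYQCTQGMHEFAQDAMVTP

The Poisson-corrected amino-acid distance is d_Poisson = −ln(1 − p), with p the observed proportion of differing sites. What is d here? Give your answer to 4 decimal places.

The sequences differ at positions 4 (C/K), 6 (Q/L), 7 (K/H), 13 (H/Q), 14 (K/G), 15 (S/M), 26 (H/P).
p = 7/26 = 0.269231.
d = −ln(1 − 0.269231) = −ln(0.730769) = 0.3137.

0.3137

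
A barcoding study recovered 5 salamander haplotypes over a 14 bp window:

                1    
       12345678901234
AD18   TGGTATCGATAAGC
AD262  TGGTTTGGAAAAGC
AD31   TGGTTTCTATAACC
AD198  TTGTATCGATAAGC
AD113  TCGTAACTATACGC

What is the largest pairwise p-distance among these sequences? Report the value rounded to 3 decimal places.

0.500

Pairwise Hamming distances:
  AD18 vs AD262: 3
  AD18 vs AD31: 3
  AD18 vs AD198: 1
  AD18 vs AD113: 4
  AD262 vs AD31: 4
  AD262 vs AD198: 4
  AD262 vs AD113: 7
  AD31 vs AD198: 4
  AD31 vs AD113: 5
  AD198 vs AD113: 4
The largest is 7 mismatches, between AD262 and AD113; p = 7/14 = 0.500.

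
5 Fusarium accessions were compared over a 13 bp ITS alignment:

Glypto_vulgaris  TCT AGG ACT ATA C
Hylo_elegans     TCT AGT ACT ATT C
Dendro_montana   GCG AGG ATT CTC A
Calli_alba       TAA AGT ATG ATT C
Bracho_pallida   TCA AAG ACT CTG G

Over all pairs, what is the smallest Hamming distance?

2

Pairwise Hamming distances:
  Glypto_vulgaris vs Hylo_elegans: 2
  Glypto_vulgaris vs Dendro_montana: 6
  Glypto_vulgaris vs Calli_alba: 6
  Glypto_vulgaris vs Bracho_pallida: 5
  Hylo_elegans vs Dendro_montana: 7
  Hylo_elegans vs Calli_alba: 4
  Hylo_elegans vs Bracho_pallida: 6
  Dendro_montana vs Calli_alba: 8
  Dendro_montana vs Bracho_pallida: 6
  Calli_alba vs Bracho_pallida: 8
The smallest is 2, between Glypto_vulgaris and Hylo_elegans.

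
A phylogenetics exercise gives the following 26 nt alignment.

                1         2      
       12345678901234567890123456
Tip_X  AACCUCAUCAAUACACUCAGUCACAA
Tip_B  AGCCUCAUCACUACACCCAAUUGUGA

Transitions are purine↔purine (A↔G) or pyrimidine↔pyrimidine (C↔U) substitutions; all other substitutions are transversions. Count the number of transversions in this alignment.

1

Mismatches occur at site 2 (A→G, transition), site 11 (A→C, transversion), site 17 (U→C, transition), site 20 (G→A, transition), site 22 (C→U, transition), site 23 (A→G, transition), site 24 (C→U, transition), site 25 (A→G, transition).
Of the 8 differences, 7 transitions and 1 transversion, so the answer is 1.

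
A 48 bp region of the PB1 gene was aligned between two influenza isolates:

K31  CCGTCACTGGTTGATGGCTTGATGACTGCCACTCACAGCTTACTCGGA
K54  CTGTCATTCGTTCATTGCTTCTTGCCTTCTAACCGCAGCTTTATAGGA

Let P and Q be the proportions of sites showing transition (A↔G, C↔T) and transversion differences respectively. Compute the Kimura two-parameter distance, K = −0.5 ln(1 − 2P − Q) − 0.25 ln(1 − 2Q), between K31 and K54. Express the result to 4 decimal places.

Mismatches occur at site 2 (C→T, transition), site 7 (C→T, transition), site 9 (G→C, transversion), site 13 (G→C, transversion), site 16 (G→T, transversion), site 21 (G→C, transversion), site 22 (A→T, transversion), site 25 (A→C, transversion), site 28 (G→T, transversion), site 30 (C→T, transition), site 32 (C→A, transversion), site 33 (T→C, transition), site 35 (A→G, transition), site 42 (A→T, transversion), site 43 (C→A, transversion), site 45 (C→A, transversion).
Of the 16 differences, 5 transitions and 11 transversions over 48 sites: P = 5/48 = 0.104167, Q = 11/48 = 0.229167.
d = −0.5·ln(0.562499) − 0.25·ln(0.541666) = −0.5·(-0.575366) − 0.25·(-0.613106) = 0.4410.

0.4410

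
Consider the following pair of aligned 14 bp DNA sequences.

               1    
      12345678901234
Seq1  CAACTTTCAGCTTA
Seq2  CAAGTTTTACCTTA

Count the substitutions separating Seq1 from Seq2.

The sequences differ at positions 4 (C/G), 8 (C/T), 10 (G/C).
That gives 3 mismatches out of 14 aligned sites, so the Hamming distance is 3.

3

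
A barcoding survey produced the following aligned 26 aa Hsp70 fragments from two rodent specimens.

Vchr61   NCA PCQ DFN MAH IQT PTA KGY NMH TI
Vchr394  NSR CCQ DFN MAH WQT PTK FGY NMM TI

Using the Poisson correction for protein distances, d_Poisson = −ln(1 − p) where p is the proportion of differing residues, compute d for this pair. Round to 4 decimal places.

The sequences differ at positions 2 (C/S), 3 (A/R), 4 (P/C), 13 (I/W), 18 (A/K), 19 (K/F), 24 (H/M).
p = 7/26 = 0.269231.
d = −ln(1 − 0.269231) = −ln(0.730769) = 0.3137.

0.3137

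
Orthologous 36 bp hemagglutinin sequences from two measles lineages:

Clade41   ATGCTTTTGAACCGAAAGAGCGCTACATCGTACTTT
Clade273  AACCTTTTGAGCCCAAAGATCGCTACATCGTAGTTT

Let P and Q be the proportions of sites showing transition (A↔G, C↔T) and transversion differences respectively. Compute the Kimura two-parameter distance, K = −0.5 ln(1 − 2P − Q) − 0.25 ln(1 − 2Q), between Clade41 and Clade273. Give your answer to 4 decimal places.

0.1895

The sequences differ at positions 2 (T/A, transversion), 3 (G/C, transversion), 11 (A/G, transition), 14 (G/C, transversion), 20 (G/T, transversion), 33 (C/G, transversion).
Of the 6 differences, 1 transition and 5 transversions over 36 sites: P = 1/36 = 0.027778, Q = 5/36 = 0.138889.
d = −0.5·ln(0.805555) − 0.25·ln(0.722222) = −0.5·(-0.216224) − 0.25·(-0.325423) = 0.1895.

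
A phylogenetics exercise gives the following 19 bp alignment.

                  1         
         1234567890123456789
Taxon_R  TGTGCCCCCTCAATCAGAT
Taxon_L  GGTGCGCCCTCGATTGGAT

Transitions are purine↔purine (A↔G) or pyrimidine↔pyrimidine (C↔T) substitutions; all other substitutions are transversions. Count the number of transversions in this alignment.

2

Differing sites — 1:T/G (Tv); 6:C/G (Tv); 12:A/G (Ti); 15:C/T (Ti); 16:A/G (Ti).
Of the 5 differences, 3 transitions and 2 transversions, so the answer is 2.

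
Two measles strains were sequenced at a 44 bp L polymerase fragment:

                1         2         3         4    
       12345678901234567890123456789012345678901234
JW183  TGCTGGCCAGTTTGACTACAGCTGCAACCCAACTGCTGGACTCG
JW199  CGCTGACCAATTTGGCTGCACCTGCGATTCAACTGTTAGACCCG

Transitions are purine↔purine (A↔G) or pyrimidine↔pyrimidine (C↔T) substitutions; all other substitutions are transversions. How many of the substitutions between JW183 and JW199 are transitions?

The sequences differ at positions 1 (T/C, transition), 6 (G/A, transition), 10 (G/A, transition), 15 (A/G, transition), 18 (A/G, transition), 21 (G/C, transversion), 26 (A/G, transition), 28 (C/T, transition), 29 (C/T, transition), 36 (C/T, transition), 38 (G/A, transition), 42 (T/C, transition).
Of the 12 differences, 11 transitions and 1 transversion, so the answer is 11.

11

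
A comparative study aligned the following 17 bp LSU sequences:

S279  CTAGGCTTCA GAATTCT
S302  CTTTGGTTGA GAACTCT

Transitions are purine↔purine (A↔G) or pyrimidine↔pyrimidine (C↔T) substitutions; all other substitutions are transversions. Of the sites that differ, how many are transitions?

1

The sequences differ at positions 3 (A/T, transversion), 4 (G/T, transversion), 6 (C/G, transversion), 9 (C/G, transversion), 14 (T/C, transition).
Of the 5 differences, 1 transition and 4 transversions, so the answer is 1.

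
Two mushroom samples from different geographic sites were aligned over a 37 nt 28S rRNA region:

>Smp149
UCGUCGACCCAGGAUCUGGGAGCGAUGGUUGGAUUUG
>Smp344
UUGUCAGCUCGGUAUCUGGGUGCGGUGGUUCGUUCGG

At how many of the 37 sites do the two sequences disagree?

The sequences differ at positions 2 (C/U), 6 (G/A), 7 (A/G), 9 (C/U), 11 (A/G), 13 (G/U), 21 (A/U), 25 (A/G), 31 (G/C), 33 (A/U), 35 (U/C), 36 (U/G).
That gives 12 mismatches out of 37 aligned sites, so the Hamming distance is 12.

12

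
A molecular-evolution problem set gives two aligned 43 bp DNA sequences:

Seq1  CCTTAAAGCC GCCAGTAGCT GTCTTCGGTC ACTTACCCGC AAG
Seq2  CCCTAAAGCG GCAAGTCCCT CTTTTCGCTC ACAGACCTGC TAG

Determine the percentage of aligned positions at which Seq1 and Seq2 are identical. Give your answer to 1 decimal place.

Mismatches occur at site 3 (T→C), site 10 (C→G), site 13 (C→A), site 17 (A→C), site 18 (G→C), site 21 (G→C), site 23 (C→T), site 28 (G→C), site 33 (T→A), site 34 (T→G), site 38 (C→T), site 41 (A→T).
31 of the 43 sites match, so the percent identity is 31/43 × 100 = 72.1%.

72.1%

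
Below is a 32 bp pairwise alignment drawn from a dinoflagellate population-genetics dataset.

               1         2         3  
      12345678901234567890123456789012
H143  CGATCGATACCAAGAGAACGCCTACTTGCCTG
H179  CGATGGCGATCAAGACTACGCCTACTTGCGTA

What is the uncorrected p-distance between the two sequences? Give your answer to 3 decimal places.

Mismatches occur at site 5 (C/G), site 7 (A/C), site 8 (T/G), site 10 (C/T), site 16 (G/C), site 17 (A/T), site 30 (C/G), site 32 (G/A).
There are 8 differences over 32 sites, so p = 8/32 = 0.250.

0.250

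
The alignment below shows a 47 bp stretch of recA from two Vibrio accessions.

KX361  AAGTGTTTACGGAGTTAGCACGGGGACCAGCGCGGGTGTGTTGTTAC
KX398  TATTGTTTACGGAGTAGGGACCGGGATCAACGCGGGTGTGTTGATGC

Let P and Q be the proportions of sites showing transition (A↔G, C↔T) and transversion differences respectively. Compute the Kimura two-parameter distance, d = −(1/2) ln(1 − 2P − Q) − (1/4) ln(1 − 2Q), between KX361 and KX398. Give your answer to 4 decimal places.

The sequences differ at positions 1 (A/T, transversion), 3 (G/T, transversion), 16 (T/A, transversion), 17 (A/G, transition), 19 (C/G, transversion), 22 (G/C, transversion), 27 (C/T, transition), 30 (G/A, transition), 44 (T/A, transversion), 46 (A/G, transition).
Of the 10 differences, 4 transitions and 6 transversions over 47 sites: P = 4/47 = 0.085106, Q = 6/47 = 0.127660.
d = −0.5·ln(0.702128) − 0.25·ln(0.744680) = −0.5·(-0.353640) − 0.25·(-0.294801) = 0.2505.

0.2505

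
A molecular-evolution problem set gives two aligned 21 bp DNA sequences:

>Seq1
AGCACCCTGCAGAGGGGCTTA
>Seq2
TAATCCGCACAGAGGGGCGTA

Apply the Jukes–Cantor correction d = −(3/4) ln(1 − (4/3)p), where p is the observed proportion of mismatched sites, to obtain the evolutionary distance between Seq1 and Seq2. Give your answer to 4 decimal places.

Differing sites — 1:A/T; 2:G/A; 3:C/A; 4:A/T; 7:C/G; 8:T/C; 9:G/A; 19:T/G.
p = 8/21 = 0.380952.
d = −0.75 · ln(1 − (4/3)·0.380952) = −0.75 · ln(0.492064) = −0.75 · (-0.709146) = 0.5319.

0.5319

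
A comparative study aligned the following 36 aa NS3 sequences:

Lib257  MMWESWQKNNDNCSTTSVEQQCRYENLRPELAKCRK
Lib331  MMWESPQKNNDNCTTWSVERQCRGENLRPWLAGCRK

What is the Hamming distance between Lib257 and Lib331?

7

Differing sites — 6:W/P; 14:S/T; 16:T/W; 20:Q/R; 24:Y/G; 30:E/W; 33:K/G.
That gives 7 mismatches out of 36 aligned sites, so the Hamming distance is 7.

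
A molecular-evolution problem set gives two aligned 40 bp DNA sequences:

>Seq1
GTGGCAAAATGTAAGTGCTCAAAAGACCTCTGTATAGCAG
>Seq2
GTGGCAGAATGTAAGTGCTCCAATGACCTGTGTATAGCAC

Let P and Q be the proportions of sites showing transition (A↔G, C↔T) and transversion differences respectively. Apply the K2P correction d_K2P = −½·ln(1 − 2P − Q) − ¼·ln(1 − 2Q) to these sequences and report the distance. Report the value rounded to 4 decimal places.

Differing sites — 7:A/G (Ti); 21:A/C (Tv); 24:A/T (Tv); 30:C/G (Tv); 40:G/C (Tv).
Of the 5 differences, 1 transition and 4 transversions over 40 sites: P = 1/40 = 0.025000, Q = 4/40 = 0.100000.
d = −0.5·ln(0.850000) − 0.25·ln(0.800000) = −0.5·(-0.162519) − 0.25·(-0.223144) = 0.1370.

0.1370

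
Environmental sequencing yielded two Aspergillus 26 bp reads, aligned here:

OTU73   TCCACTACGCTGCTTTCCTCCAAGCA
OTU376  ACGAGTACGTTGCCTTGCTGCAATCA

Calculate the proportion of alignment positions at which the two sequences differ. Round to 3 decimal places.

0.308

Mismatches occur at site 1 (T→A), site 3 (C→G), site 5 (C→G), site 10 (C→T), site 14 (T→C), site 17 (C→G), site 20 (C→G), site 24 (G→T).
There are 8 differences over 26 sites, so p = 8/26 = 0.308.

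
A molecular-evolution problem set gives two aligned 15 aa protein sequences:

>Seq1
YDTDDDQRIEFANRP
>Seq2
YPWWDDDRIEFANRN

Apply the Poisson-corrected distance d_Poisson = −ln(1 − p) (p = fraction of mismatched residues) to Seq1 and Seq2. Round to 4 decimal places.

The sequences differ at positions 2 (D/P), 3 (T/W), 4 (D/W), 7 (Q/D), 15 (P/N).
p = 5/15 = 0.333333.
d = −ln(1 − 0.333333) = −ln(0.666667) = 0.4055.

0.4055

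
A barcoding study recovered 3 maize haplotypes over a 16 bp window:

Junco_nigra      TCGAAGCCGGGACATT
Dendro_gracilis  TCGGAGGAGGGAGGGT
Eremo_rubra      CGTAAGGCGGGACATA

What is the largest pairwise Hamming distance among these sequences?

9

Pairwise Hamming distances:
  Junco_nigra vs Dendro_gracilis: 6
  Junco_nigra vs Eremo_rubra: 5
  Dendro_gracilis vs Eremo_rubra: 9
The largest is 9, between Dendro_gracilis and Eremo_rubra.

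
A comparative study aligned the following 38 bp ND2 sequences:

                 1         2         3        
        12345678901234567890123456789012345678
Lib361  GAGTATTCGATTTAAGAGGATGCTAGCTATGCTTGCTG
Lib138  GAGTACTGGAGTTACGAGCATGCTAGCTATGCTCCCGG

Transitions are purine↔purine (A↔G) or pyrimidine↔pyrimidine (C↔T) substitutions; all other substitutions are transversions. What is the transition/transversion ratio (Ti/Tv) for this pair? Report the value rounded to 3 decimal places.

0.333

Mismatches occur at site 6 (T→C, transition), site 8 (C→G, transversion), site 11 (T→G, transversion), site 15 (A→C, transversion), site 19 (G→C, transversion), site 34 (T→C, transition), site 35 (G→C, transversion), site 37 (T→G, transversion).
Of the 8 differences, 2 transitions and 6 transversions, so Ti/Tv = 2/6 = 0.333.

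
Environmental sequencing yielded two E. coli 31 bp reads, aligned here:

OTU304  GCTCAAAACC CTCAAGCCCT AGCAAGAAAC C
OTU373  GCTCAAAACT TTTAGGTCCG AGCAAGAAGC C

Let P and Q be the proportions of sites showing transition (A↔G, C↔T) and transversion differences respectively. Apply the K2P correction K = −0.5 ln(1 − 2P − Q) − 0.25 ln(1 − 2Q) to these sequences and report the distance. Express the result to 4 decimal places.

0.2885

Mismatches occur at site 10 (C↔T, transition), site 11 (C↔T, transition), site 13 (C↔T, transition), site 15 (A↔G, transition), site 17 (C↔T, transition), site 20 (T↔G, transversion), site 29 (A↔G, transition).
Of the 7 differences, 6 transitions and 1 transversion over 31 sites: P = 6/31 = 0.193548, Q = 1/31 = 0.032258.
d = −0.5·ln(0.580646) − 0.25·ln(0.935484) = −0.5·(-0.543614) − 0.25·(-0.066691) = 0.2885.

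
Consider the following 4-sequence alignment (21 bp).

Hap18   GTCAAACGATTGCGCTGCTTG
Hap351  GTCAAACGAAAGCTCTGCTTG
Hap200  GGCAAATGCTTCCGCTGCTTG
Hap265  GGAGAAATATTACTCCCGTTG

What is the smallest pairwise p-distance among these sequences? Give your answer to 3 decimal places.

Pairwise Hamming distances:
  Hap18 vs Hap351: 3
  Hap18 vs Hap200: 4
  Hap18 vs Hap265: 10
  Hap351 vs Hap200: 7
  Hap351 vs Hap265: 11
  Hap200 vs Hap265: 10
The smallest is 3 mismatches, between Hap18 and Hap351; p = 3/21 = 0.143.

0.143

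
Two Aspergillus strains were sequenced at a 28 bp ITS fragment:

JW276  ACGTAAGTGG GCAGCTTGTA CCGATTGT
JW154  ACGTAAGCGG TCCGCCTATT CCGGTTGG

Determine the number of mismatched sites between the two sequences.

The sequences differ at positions 8 (T/C), 11 (G/T), 13 (A/C), 16 (T/C), 18 (G/A), 20 (A/T), 24 (A/G), 28 (T/G).
That gives 8 mismatches out of 28 aligned sites, so the Hamming distance is 8.

8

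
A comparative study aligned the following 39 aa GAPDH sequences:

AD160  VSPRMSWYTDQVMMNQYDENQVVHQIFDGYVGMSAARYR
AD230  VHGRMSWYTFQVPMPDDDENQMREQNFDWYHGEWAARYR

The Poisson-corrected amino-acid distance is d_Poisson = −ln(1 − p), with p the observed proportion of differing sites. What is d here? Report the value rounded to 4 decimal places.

Differing sites — 2:S/H; 3:P/G; 10:D/F; 13:M/P; 15:N/P; 16:Q/D; 17:Y/D; 22:V/M; 23:V/R; 24:H/E; 26:I/N; 29:G/W; 31:V/H; 33:M/E; 34:S/W.
p = 15/39 = 0.384615.
d = −ln(1 − 0.384615) = −ln(0.615385) = 0.4855.

0.4855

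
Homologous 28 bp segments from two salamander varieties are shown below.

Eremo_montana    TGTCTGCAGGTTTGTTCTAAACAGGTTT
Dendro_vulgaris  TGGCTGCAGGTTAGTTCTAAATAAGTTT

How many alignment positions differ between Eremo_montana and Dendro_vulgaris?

4

The sequences differ at positions 3 (T/G), 13 (T/A), 22 (C/T), 24 (G/A).
That gives 4 mismatches out of 28 aligned sites, so the Hamming distance is 4.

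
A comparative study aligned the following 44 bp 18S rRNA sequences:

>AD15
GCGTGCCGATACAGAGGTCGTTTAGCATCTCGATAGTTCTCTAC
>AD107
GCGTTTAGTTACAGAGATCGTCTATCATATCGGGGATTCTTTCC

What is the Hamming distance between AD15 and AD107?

14

Mismatches occur at site 5 (G/T), site 6 (C/T), site 7 (C/A), site 9 (A/T), site 17 (G/A), site 22 (T/C), site 25 (G/T), site 29 (C/A), site 33 (A/G), site 34 (T/G), site 35 (A/G), site 36 (G/A), site 41 (C/T), site 43 (A/C).
That gives 14 mismatches out of 44 aligned sites, so the Hamming distance is 14.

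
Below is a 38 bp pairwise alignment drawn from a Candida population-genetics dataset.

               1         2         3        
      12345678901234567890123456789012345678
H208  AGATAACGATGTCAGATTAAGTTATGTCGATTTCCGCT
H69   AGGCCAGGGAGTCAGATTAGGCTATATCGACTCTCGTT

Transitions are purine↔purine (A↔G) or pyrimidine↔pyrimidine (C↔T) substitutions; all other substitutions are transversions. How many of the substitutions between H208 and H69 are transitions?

Mismatches occur at site 3 (A→G, transition), site 4 (T→C, transition), site 5 (A→C, transversion), site 7 (C→G, transversion), site 9 (A→G, transition), site 10 (T→A, transversion), site 20 (A→G, transition), site 22 (T→C, transition), site 26 (G→A, transition), site 31 (T→C, transition), site 33 (T→C, transition), site 34 (C→T, transition), site 37 (C→T, transition).
Of the 13 differences, 10 transitions and 3 transversions, so the answer is 10.

10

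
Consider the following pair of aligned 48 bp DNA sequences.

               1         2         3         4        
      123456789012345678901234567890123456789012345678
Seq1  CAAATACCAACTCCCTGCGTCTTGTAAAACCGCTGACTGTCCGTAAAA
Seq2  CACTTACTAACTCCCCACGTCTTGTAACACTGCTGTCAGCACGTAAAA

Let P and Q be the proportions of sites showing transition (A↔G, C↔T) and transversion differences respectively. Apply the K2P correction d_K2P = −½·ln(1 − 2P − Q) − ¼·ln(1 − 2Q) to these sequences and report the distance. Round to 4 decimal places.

Mismatches occur at site 3 (A↔C, transversion), site 4 (A↔T, transversion), site 8 (C↔T, transition), site 16 (T↔C, transition), site 17 (G↔A, transition), site 28 (A↔C, transversion), site 31 (C↔T, transition), site 36 (A↔T, transversion), site 38 (T↔A, transversion), site 40 (T↔C, transition), site 41 (C↔A, transversion).
Of the 11 differences, 5 transitions and 6 transversions over 48 sites: P = 5/48 = 0.104167, Q = 6/48 = 0.125000.
d = −0.5·ln(0.666666) − 0.25·ln(0.750000) = −0.5·(-0.405466) − 0.25·(-0.287682) = 0.2747.

0.2747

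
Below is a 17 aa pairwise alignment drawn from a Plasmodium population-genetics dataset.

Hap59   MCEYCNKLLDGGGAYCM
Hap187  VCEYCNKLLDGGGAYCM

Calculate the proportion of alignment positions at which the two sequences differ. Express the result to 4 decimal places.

The sequences differ at position 1 (M/V).
There are 1 differences over 17 sites, so p = 1/17 = 0.0588.

0.0588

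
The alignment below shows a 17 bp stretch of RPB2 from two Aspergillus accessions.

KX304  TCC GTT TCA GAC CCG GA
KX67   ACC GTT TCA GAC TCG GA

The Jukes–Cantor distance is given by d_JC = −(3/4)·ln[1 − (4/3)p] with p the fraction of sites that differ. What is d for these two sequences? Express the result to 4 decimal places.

0.1280

Differing sites — 1:T/A; 13:C/T.
p = 2/17 = 0.117647.
d = −0.75 · ln(1 − (4/3)·0.117647) = −0.75 · ln(0.843137) = −0.75 · (-0.170626) = 0.1280.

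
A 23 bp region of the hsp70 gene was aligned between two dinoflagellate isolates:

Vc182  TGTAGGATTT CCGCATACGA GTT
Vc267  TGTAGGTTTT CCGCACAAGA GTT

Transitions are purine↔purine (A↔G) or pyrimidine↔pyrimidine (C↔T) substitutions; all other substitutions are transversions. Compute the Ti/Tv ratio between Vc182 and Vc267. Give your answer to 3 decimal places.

The sequences differ at positions 7 (A/T, transversion), 16 (T/C, transition), 18 (C/A, transversion).
Of the 3 differences, 1 transition and 2 transversions, so Ti/Tv = 1/2 = 0.500.

0.500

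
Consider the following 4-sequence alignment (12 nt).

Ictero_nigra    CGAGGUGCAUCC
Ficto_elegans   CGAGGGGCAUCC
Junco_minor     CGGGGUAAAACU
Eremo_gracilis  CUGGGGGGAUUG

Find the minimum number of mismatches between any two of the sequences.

Pairwise Hamming distances:
  Ictero_nigra vs Ficto_elegans: 1
  Ictero_nigra vs Junco_minor: 5
  Ictero_nigra vs Eremo_gracilis: 6
  Ficto_elegans vs Junco_minor: 6
  Ficto_elegans vs Eremo_gracilis: 5
  Junco_minor vs Eremo_gracilis: 7
The smallest is 1, between Ictero_nigra and Ficto_elegans.

1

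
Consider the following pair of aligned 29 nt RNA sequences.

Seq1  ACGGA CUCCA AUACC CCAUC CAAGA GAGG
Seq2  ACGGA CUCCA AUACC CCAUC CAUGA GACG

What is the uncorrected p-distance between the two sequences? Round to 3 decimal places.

The sequences differ at positions 23 (A/U), 28 (G/C).
There are 2 differences over 29 sites, so p = 2/29 = 0.069.

0.069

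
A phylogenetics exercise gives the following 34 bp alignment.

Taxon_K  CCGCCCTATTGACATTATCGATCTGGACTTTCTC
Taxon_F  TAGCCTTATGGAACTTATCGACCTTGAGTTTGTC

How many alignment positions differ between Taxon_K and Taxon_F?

10

Mismatches occur at site 1 (C→T), site 2 (C→A), site 6 (C→T), site 10 (T→G), site 13 (C→A), site 14 (A→C), site 22 (T→C), site 25 (G→T), site 28 (C→G), site 32 (C→G).
That gives 10 mismatches out of 34 aligned sites, so the Hamming distance is 10.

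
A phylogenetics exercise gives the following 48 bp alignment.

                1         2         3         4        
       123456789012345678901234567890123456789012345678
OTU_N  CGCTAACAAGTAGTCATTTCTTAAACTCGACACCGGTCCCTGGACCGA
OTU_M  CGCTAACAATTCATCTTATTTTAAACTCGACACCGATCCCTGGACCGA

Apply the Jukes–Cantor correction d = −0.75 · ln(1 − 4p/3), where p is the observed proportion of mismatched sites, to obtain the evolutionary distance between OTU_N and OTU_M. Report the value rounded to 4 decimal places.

0.1622

Differing sites — 10:G/T; 12:A/C; 13:G/A; 16:A/T; 18:T/A; 20:C/T; 36:G/A.
p = 7/48 = 0.145833.
d = −0.75 · ln(1 − (4/3)·0.145833) = −0.75 · ln(0.805556) = −0.75 · (-0.216223) = 0.1622.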